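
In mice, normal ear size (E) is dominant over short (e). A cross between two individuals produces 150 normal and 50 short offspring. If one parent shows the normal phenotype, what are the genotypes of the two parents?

Observed offspring: 150 normal, 50 short
The observed ratio simplifies to 3:1. Short (ee) offspring appear, so each parent must contribute one e allele. The parent stated to show normal carries E, so it is Ee. The other parent is then either Ee or ee: Ee × ee would give a 1:1 split, whereas Ee × Ee gives 3:1 — matching the data. So both parents are heterozygous (Ee × Ee).
Parent genotypes: Ee × Ee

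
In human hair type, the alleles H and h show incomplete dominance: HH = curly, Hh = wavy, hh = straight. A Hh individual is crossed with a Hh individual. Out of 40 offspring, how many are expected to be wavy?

Punnett square for Hh × Hh:
Offspring genotypes: 1 HH, 2 Hh, 1 hh
Phenotype counts: 1 curly, 2 wavy, 1 straight
wavy: 2 out of 4 → fraction 1/2
Expected count = 1/2 × 40 = 20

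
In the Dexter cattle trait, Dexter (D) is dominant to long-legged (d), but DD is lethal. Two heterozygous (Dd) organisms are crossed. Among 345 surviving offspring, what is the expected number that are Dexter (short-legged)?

Cross: Dd × Dd
Punnett square offspring (before lethality): 1 DD, 2 Dd, 1 dd
The DD genotype is lethal (embryos die); surviving offspring: 2 Dd, 1 dd
Dexter (short-legged): 2 out of 3 → fraction 2/3
Expected count = 2/3 × 345 = 230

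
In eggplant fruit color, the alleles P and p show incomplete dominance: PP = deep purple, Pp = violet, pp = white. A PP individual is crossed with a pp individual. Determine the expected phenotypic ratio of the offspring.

Punnett square for PP × pp:
Offspring genotypes: 4 Pp
Phenotype counts: 4 violet
Ratio: all violet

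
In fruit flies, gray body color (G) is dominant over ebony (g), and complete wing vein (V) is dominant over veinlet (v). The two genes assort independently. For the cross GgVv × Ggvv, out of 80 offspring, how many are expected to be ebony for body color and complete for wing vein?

Dihybrid cross GgVv × Ggvv — consider each gene separately:
body color: Gg × Gg → 1 GG, 2 Gg, 1 gg → 3 G_ : 1 gg (out of 4)
wing vein: Vv × vv → 2 Vv, 2 vv → 2 V_ : 2 vv (out of 4)
Looking for: ebony (gg) and complete (V_)
P(ebony) = 1/4, P(complete) = 2/4
P(both) = 1/4 × 2/4 = 2/16 = 1/8
Expected count = 1/8 × 80 = 10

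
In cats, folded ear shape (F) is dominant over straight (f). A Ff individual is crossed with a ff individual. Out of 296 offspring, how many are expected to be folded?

Punnett square for Ff × ff:
Offspring genotypes: 2 Ff, 2 ff
folded: 2, straight: 2
folded: 2 out of 4 → fraction 1/2
Expected count = 1/2 × 296 = 148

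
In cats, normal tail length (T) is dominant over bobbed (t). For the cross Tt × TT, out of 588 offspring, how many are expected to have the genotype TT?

Punnett square for Tt × TT:
Offspring genotypes: 2 TT, 2 Tt
Total offspring: 4
Count with target: 2
Probability: 2/4 = 1/2
Expected count = 1/2 × 588 = 294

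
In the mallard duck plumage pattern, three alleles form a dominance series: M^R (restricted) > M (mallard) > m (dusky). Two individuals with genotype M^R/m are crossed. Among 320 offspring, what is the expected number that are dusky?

Cross: M^R/m × M^R/m
Allele dominance: M^R > M > m
Offspring genotypes: 1 M^R/M^R, 2 M^R/m, 1 m/m
Phenotype counts: 3 restricted, 1 dusky
dusky: 1 out of 4 → fraction 1/4
Expected count = 1/4 × 320 = 80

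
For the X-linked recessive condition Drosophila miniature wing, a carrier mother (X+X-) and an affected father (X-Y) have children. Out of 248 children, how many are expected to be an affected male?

Cross: X+X- × X-Y
Offspring: 1 X+X-, 1 X+Y, 1 X-X-, 1 X-Y
Probability of an affected male: 1/4
Expected count = 1/4 × 248 = 62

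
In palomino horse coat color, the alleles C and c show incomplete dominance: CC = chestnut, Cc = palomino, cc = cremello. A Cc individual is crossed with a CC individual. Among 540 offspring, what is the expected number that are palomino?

Punnett square for Cc × CC:
Offspring genotypes: 2 CC, 2 Cc
Phenotype counts: 2 chestnut, 2 palomino
palomino: 2 out of 4 → fraction 1/2
Expected count = 1/2 × 540 = 270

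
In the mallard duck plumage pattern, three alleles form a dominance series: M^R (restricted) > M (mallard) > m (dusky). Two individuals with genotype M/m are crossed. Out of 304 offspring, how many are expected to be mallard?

Cross: M/m × M/m
Allele dominance: M^R > M > m
Offspring genotypes: 1 M/M, 2 M/m, 1 m/m
Phenotype counts: 3 mallard, 1 dusky
mallard: 3 out of 4 → fraction 3/4
Expected count = 3/4 × 304 = 228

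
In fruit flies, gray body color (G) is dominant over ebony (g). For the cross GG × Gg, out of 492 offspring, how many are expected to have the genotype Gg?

Punnett square for GG × Gg:
Offspring genotypes: 2 GG, 2 Gg
Total offspring: 4
Count with target: 2
Probability: 2/4 = 1/2
Expected count = 1/2 × 492 = 246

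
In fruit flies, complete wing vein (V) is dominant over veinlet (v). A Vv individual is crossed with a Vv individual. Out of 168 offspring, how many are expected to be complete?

Punnett square for Vv × Vv:
Offspring genotypes: 1 VV, 2 Vv, 1 vv
complete: 3, veinlet: 1
complete: 3 out of 4 → fraction 3/4
Expected count = 3/4 × 168 = 126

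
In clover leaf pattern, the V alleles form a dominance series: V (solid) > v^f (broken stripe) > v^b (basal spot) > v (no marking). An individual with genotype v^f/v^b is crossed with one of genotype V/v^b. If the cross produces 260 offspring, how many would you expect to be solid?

Cross: v^f/v^b × V/v^b
Allele dominance: V > v^f > v^b > v
Offspring genotypes: 1 V/v^f, 1 v^f/v^b, 1 V/v^b, 1 v^b/v^b
Phenotype counts: 2 solid, 1 broken stripe, 1 basal spot
solid: 2 out of 4 → fraction 1/2
Expected count = 1/2 × 260 = 130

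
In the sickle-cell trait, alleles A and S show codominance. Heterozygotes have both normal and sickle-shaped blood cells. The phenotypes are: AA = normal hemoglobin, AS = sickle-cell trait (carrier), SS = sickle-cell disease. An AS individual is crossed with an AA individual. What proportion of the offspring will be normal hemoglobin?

Punnett square for AS × AA:
Offspring genotypes: 2 AA, 2 AS
Phenotype counts: 2 normal hemoglobin, 2 sickle-cell trait (carrier)
normal hemoglobin: 2 out of 4
Probability: 2/4 = 1/2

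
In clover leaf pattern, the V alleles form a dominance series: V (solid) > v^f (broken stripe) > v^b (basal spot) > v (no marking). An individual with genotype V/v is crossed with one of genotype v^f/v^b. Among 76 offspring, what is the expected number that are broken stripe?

Cross: V/v × v^f/v^b
Allele dominance: V > v^f > v^b > v
Offspring genotypes: 1 V/v^f, 1 V/v^b, 1 v^f/v, 1 v^b/v
Phenotype counts: 2 solid, 1 broken stripe, 1 basal spot
broken stripe: 1 out of 4 → fraction 1/4
Expected count = 1/4 × 76 = 19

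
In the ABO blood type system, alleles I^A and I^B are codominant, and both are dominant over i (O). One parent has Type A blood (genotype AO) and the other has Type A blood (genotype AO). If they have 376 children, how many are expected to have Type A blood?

Cross: AO × AO
Possible offspring genotypes: 1 AA, 2 AO, 1 OO
Blood type counts: 3 Type A, 1 Type O
Probability of Type A: 3/4
Expected count = 3/4 × 376 = 282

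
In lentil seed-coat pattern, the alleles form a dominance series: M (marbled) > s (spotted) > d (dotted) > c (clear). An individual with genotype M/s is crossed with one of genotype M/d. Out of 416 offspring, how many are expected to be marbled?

Cross: M/s × M/d
Allele dominance: M > s > d > c
Offspring genotypes: 1 M/M, 1 M/d, 1 M/s, 1 s/d
Phenotype counts: 3 marbled, 1 spotted
marbled: 3 out of 4 → fraction 3/4
Expected count = 3/4 × 416 = 312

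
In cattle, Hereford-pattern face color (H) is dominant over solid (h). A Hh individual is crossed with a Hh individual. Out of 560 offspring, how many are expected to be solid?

Punnett square for Hh × Hh:
Offspring genotypes: 1 HH, 2 Hh, 1 hh
Hereford-pattern: 3, solid: 1
solid: 1 out of 4 → fraction 1/4
Expected count = 1/4 × 560 = 140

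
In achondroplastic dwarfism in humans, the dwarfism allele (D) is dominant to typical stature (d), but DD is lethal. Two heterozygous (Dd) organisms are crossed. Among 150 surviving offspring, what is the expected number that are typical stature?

Cross: Dd × Dd
Punnett square offspring (before lethality): 1 DD, 2 Dd, 1 dd
The DD genotype is lethal (embryos die); surviving offspring: 2 Dd, 1 dd
typical stature: 1 out of 3 → fraction 1/3
Expected count = 1/3 × 150 = 50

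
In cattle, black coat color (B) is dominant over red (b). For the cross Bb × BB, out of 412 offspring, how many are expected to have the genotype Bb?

Punnett square for Bb × BB:
Offspring genotypes: 2 BB, 2 Bb
Total offspring: 4
Count with target: 2
Probability: 2/4 = 1/2
Expected count = 1/2 × 412 = 206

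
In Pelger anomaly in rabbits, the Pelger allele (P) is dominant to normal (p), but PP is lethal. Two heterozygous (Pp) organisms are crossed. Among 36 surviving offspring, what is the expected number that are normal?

Cross: Pp × Pp
Punnett square offspring (before lethality): 1 PP, 2 Pp, 1 pp
The PP genotype is lethal (embryos die); surviving offspring: 2 Pp, 1 pp
normal: 1 out of 3 → fraction 1/3
Expected count = 1/3 × 36 = 12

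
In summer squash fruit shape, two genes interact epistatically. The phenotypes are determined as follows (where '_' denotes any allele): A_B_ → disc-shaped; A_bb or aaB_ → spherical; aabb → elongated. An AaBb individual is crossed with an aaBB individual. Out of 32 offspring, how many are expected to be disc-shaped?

Cross: AaBb × aaBB — consider each gene separately:
A gene: Aa × aa → 2 Aa, 2 aa → 2 A_ : 2 aa (out of 4)
B gene: Bb × BB → 2 BB, 2 Bb → 4 B_ (out of 4)
Genotype classes (out of 4 × 4 = 16): A_B_ = 2×4 = 8; aaB_ = 2×4 = 8
Apply the phenotype rules: A_B_ (8) → disc-shaped; aaB_ (8) → spherical
Phenotype counts (out of 16): 8 disc-shaped, 8 spherical
disc-shaped: 8 out of 16 → fraction 1/2
Expected count = 1/2 × 32 = 16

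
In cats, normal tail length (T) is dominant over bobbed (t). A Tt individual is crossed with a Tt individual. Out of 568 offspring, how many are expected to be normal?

Punnett square for Tt × Tt:
Offspring genotypes: 1 TT, 2 Tt, 1 tt
normal: 3, bobbed: 1
normal: 3 out of 4 → fraction 3/4
Expected count = 3/4 × 568 = 426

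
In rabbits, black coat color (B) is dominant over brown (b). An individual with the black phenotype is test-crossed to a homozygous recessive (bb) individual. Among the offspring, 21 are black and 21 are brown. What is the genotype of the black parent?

Test cross: ? × bb
Offspring: 21 black, 21 brown — approximately 1:1.
A 1:1 ratio in a test cross indicates the unknown parent is heterozygous (Bb).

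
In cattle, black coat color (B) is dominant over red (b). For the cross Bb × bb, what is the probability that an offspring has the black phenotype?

Punnett square for Bb × bb:
Offspring genotypes: 2 Bb, 2 bb
Total offspring: 4
Count with target: 2
Probability: 2/4 = 1/2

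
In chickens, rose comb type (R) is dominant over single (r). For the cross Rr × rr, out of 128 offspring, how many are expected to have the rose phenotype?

Punnett square for Rr × rr:
Offspring genotypes: 2 Rr, 2 rr
Total offspring: 4
Count with target: 2
Probability: 2/4 = 1/2
Expected count = 1/2 × 128 = 64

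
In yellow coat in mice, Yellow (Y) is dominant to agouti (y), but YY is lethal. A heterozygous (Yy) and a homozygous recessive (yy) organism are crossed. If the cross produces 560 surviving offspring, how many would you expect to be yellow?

Cross: Yy × yy
Punnett square offspring (before lethality): 2 Yy, 2 yy
No YY offspring are produced in this cross.
yellow: 2 out of 4 → fraction 1/2
Expected count = 1/2 × 560 = 280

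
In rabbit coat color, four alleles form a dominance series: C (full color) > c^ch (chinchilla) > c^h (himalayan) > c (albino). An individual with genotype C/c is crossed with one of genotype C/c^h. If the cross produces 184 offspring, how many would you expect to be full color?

Cross: C/c × C/c^h
Allele dominance: C > c^ch > c^h > c
Offspring genotypes: 1 C/C, 1 C/c^h, 1 C/c, 1 c^h/c
Phenotype counts: 3 full color, 1 himalayan
full color: 3 out of 4 → fraction 3/4
Expected count = 3/4 × 184 = 138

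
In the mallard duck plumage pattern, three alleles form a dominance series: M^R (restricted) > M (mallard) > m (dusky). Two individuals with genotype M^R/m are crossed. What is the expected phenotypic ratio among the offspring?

Cross: M^R/m × M^R/m
Allele dominance: M^R > M > m
Offspring genotypes: 1 M^R/M^R, 2 M^R/m, 1 m/m
Phenotype counts: 3 restricted, 1 dusky
Ratio: 3 restricted : 1 dusky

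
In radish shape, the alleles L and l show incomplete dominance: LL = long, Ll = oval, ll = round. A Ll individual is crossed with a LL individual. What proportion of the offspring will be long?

Punnett square for Ll × LL:
Offspring genotypes: 2 LL, 2 Ll
Phenotype counts: 2 long, 2 oval
long: 2 out of 4
Probability: 2/4 = 1/2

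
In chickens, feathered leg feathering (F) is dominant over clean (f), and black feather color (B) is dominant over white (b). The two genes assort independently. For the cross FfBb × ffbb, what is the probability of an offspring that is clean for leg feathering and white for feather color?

Dihybrid cross FfBb × ffbb — consider each gene separately:
leg feathering: Ff × ff → 2 Ff, 2 ff → 2 F_ : 2 ff (out of 4)
feather color: Bb × bb → 2 Bb, 2 bb → 2 B_ : 2 bb (out of 4)
Looking for: clean (ff) and white (bb)
P(clean) = 2/4, P(white) = 2/4
P(both) = 2/4 × 2/4 = 4/16 = 1/4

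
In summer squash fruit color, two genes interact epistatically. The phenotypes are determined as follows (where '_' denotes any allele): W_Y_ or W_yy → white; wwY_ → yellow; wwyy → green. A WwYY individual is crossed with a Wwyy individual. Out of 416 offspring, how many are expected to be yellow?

Cross: WwYY × Wwyy — consider each gene separately:
W gene: Ww × Ww → 1 WW, 2 Ww, 1 ww → 3 W_ : 1 ww (out of 4)
Y gene: YY × yy → 4 Yy → 4 Y_ (out of 4)
Genotype classes (out of 4 × 4 = 16): W_Y_ = 3×4 = 12; wwY_ = 1×4 = 4
Apply the phenotype rules: W_Y_ (12) → white; wwY_ (4) → yellow
Phenotype counts (out of 16): 12 white, 4 yellow
yellow: 4 out of 16 → fraction 1/4
Expected count = 1/4 × 416 = 104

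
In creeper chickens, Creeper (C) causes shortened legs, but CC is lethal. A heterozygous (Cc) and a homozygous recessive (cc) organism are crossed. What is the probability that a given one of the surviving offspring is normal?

Cross: Cc × cc
Punnett square offspring (before lethality): 2 Cc, 2 cc
No CC offspring are produced in this cross.
normal: 2 out of 4
Probability: 2/4 = 1/2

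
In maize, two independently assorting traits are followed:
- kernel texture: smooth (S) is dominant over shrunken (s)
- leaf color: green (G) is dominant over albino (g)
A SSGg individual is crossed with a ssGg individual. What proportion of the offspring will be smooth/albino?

Dihybrid cross SSGg × ssGg — consider each gene separately:
kernel texture: SS × ss → 4 Ss → 4 S_ (out of 4)
leaf color: Gg × Gg → 1 GG, 2 Gg, 1 gg → 3 G_ : 1 gg (out of 4)
Combine (counts out of 4 × 4 = 16): smooth/green (S_G_) = 4×3 = 12; smooth/albino (S_gg) = 4×1 = 4
Phenotype counts (out of 16): 12 smooth/green, 4 smooth/albino
smooth/albino: 4 out of 16
Probability: 4/16 = 1/4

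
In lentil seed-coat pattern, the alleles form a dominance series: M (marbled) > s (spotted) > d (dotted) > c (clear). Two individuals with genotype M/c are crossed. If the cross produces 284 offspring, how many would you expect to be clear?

Cross: M/c × M/c
Allele dominance: M > s > d > c
Offspring genotypes: 1 M/M, 2 M/c, 1 c/c
Phenotype counts: 3 marbled, 1 clear
clear: 1 out of 4 → fraction 1/4
Expected count = 1/4 × 284 = 71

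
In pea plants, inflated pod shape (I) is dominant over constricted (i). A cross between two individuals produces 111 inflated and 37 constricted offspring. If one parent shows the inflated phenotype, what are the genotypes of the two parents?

Observed offspring: 111 inflated, 37 constricted
The observed ratio simplifies to 3:1. Constricted (ii) offspring appear, so each parent must contribute one i allele. The parent stated to show inflated carries I, so it is Ii. The other parent is then either Ii or ii: Ii × ii would give a 1:1 split, whereas Ii × Ii gives 3:1 — matching the data. So both parents are heterozygous (Ii × Ii).
Parent genotypes: Ii × Ii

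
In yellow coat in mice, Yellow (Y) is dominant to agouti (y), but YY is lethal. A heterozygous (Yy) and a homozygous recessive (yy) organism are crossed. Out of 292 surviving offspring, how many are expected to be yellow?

Cross: Yy × yy
Punnett square offspring (before lethality): 2 Yy, 2 yy
No YY offspring are produced in this cross.
yellow: 2 out of 4 → fraction 1/2
Expected count = 1/2 × 292 = 146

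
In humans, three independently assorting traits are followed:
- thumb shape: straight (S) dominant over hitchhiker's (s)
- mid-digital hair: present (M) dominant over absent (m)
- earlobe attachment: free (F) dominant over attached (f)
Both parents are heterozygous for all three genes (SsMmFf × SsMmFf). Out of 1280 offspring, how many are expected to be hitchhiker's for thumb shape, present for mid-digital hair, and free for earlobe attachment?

Trihybrid cross: SsMmFf × SsMmFf
Each trait segregates independently with a 3:1 phenotypic ratio, so each gene contributes 3/4 (dominant) or 1/4 (recessive).
Target: hitchhiker's (thumb shape), present (mid-digital hair), free (earlobe attachment)
Probability = product of independent per-trait probabilities
= 1/4 × 3/4 × 3/4 = 9/64
Expected count = 9/64 × 1280 = 180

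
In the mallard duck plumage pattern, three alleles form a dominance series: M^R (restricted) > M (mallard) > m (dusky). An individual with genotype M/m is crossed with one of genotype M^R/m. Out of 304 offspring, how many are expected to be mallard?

Cross: M/m × M^R/m
Allele dominance: M^R > M > m
Offspring genotypes: 1 M^R/M, 1 M/m, 1 M^R/m, 1 m/m
Phenotype counts: 2 restricted, 1 mallard, 1 dusky
mallard: 1 out of 4 → fraction 1/4
Expected count = 1/4 × 304 = 76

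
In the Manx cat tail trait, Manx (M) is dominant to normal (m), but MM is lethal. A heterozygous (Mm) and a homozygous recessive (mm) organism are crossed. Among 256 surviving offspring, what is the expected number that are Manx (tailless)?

Cross: Mm × mm
Punnett square offspring (before lethality): 2 Mm, 2 mm
No MM offspring are produced in this cross.
Manx (tailless): 2 out of 4 → fraction 1/2
Expected count = 1/2 × 256 = 128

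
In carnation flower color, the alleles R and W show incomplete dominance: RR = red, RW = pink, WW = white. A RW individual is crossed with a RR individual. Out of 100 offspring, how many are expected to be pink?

Punnett square for RW × RR:
Offspring genotypes: 2 RR, 2 RW
Phenotype counts: 2 red, 2 pink
pink: 2 out of 4 → fraction 1/2
Expected count = 1/2 × 100 = 50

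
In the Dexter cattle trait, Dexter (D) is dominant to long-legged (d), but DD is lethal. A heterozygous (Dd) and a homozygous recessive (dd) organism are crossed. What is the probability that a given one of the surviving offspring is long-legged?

Cross: Dd × dd
Punnett square offspring (before lethality): 2 Dd, 2 dd
No DD offspring are produced in this cross.
long-legged: 2 out of 4
Probability: 2/4 = 1/2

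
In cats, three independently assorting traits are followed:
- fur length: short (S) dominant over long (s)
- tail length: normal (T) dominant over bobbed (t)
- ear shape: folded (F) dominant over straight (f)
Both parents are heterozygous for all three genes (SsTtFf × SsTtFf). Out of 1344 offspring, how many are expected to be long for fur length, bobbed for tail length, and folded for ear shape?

Trihybrid cross: SsTtFf × SsTtFf
Each trait segregates independently with a 3:1 phenotypic ratio, so each gene contributes 3/4 (dominant) or 1/4 (recessive).
Target: long (fur length), bobbed (tail length), folded (ear shape)
Probability = product of independent per-trait probabilities
= 1/4 × 1/4 × 3/4 = 3/64
Expected count = 3/64 × 1344 = 63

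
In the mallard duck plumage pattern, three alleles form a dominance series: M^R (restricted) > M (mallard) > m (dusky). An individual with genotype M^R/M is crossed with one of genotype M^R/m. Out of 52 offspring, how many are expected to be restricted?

Cross: M^R/M × M^R/m
Allele dominance: M^R > M > m
Offspring genotypes: 1 M^R/M^R, 1 M^R/m, 1 M^R/M, 1 M/m
Phenotype counts: 3 restricted, 1 mallard
restricted: 3 out of 4 → fraction 3/4
Expected count = 3/4 × 52 = 39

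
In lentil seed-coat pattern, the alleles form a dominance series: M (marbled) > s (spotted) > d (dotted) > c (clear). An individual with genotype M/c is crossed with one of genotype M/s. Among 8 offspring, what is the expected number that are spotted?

Cross: M/c × M/s
Allele dominance: M > s > d > c
Offspring genotypes: 1 M/M, 1 M/s, 1 M/c, 1 s/c
Phenotype counts: 3 marbled, 1 spotted
spotted: 1 out of 4 → fraction 1/4
Expected count = 1/4 × 8 = 2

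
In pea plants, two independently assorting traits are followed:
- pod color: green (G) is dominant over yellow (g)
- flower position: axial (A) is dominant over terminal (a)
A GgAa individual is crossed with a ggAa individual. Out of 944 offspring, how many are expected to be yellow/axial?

Dihybrid cross GgAa × ggAa — consider each gene separately:
pod color: Gg × gg → 2 Gg, 2 gg → 2 G_ : 2 gg (out of 4)
flower position: Aa × Aa → 1 AA, 2 Aa, 1 aa → 3 A_ : 1 aa (out of 4)
Combine (counts out of 4 × 4 = 16): green/axial (G_A_) = 2×3 = 6; green/terminal (G_aa) = 2×1 = 2; yellow/axial (ggA_) = 2×3 = 6; yellow/terminal (ggaa) = 2×1 = 2
Phenotype counts (out of 16): 6 green/axial, 2 green/terminal, 6 yellow/axial, 2 yellow/terminal
yellow/axial: 6 out of 16 → fraction 3/8
Expected count = 3/8 × 944 = 354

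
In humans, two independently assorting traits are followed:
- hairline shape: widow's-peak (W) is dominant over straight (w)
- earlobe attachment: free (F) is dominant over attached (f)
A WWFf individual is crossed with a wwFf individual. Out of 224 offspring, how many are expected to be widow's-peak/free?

Dihybrid cross WWFf × wwFf — consider each gene separately:
hairline shape: WW × ww → 4 Ww → 4 W_ (out of 4)
earlobe attachment: Ff × Ff → 1 FF, 2 Ff, 1 ff → 3 F_ : 1 ff (out of 4)
Combine (counts out of 4 × 4 = 16): widow's-peak/free (W_F_) = 4×3 = 12; widow's-peak/attached (W_ff) = 4×1 = 4
Phenotype counts (out of 16): 12 widow's-peak/free, 4 widow's-peak/attached
widow's-peak/free: 12 out of 16 → fraction 3/4
Expected count = 3/4 × 224 = 168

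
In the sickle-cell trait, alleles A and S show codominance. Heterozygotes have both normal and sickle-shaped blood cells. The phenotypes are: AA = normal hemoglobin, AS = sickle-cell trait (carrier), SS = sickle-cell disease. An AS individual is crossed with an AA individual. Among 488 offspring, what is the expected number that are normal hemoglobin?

Punnett square for AS × AA:
Offspring genotypes: 2 AA, 2 AS
Phenotype counts: 2 normal hemoglobin, 2 sickle-cell trait (carrier)
normal hemoglobin: 2 out of 4 → fraction 1/2
Expected count = 1/2 × 488 = 244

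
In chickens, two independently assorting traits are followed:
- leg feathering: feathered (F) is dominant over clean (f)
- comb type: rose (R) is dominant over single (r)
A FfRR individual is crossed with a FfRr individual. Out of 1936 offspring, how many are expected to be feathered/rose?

Dihybrid cross FfRR × FfRr — consider each gene separately:
leg feathering: Ff × Ff → 1 FF, 2 Ff, 1 ff → 3 F_ : 1 ff (out of 4)
comb type: RR × Rr → 2 RR, 2 Rr → 4 R_ (out of 4)
Combine (counts out of 4 × 4 = 16): feathered/rose (F_R_) = 3×4 = 12; clean/rose (ffR_) = 1×4 = 4
Phenotype counts (out of 16): 12 feathered/rose, 4 clean/rose
feathered/rose: 12 out of 16 → fraction 3/4
Expected count = 3/4 × 1936 = 1452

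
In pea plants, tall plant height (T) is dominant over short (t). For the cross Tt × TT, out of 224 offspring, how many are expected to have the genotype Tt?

Punnett square for Tt × TT:
Offspring genotypes: 2 TT, 2 Tt
Total offspring: 4
Count with target: 2
Probability: 2/4 = 1/2
Expected count = 1/2 × 224 = 112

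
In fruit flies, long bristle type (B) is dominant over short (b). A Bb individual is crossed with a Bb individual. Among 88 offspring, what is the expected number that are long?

Punnett square for Bb × Bb:
Offspring genotypes: 1 BB, 2 Bb, 1 bb
long: 3, short: 1
long: 3 out of 4 → fraction 3/4
Expected count = 3/4 × 88 = 66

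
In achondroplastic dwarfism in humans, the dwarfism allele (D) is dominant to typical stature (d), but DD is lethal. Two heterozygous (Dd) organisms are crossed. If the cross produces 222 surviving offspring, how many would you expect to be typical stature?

Cross: Dd × Dd
Punnett square offspring (before lethality): 1 DD, 2 Dd, 1 dd
The DD genotype is lethal (embryos die); surviving offspring: 2 Dd, 1 dd
typical stature: 1 out of 3 → fraction 1/3
Expected count = 1/3 × 222 = 74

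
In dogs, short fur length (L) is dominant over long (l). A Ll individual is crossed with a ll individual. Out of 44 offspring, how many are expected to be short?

Punnett square for Ll × ll:
Offspring genotypes: 2 Ll, 2 ll
short: 2, long: 2
short: 2 out of 4 → fraction 1/2
Expected count = 1/2 × 44 = 22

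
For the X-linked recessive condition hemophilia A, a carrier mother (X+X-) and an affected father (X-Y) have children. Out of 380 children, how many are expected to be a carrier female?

Cross: X+X- × X-Y
Offspring: 1 X+X-, 1 X+Y, 1 X-X-, 1 X-Y
Probability of a carrier female: 1/4
Expected count = 1/4 × 380 = 95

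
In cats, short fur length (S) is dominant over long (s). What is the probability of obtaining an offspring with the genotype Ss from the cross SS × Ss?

Punnett square for SS × Ss:
Offspring genotypes: 2 SS, 2 Ss
Total offspring: 4
Count with target: 2
Probability: 2/4 = 1/2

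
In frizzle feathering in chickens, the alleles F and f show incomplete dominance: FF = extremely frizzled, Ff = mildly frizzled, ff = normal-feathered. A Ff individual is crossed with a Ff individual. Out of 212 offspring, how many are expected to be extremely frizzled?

Punnett square for Ff × Ff:
Offspring genotypes: 1 FF, 2 Ff, 1 ff
Phenotype counts: 1 extremely frizzled, 2 mildly frizzled, 1 normal-feathered
extremely frizzled: 1 out of 4 → fraction 1/4
Expected count = 1/4 × 212 = 53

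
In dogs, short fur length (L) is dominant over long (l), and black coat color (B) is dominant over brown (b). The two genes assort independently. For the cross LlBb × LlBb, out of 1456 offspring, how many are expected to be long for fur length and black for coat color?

Dihybrid cross LlBb × LlBb — consider each gene separately:
fur length: Ll × Ll → 1 LL, 2 Ll, 1 ll → 3 L_ : 1 ll (out of 4)
coat color: Bb × Bb → 1 BB, 2 Bb, 1 bb → 3 B_ : 1 bb (out of 4)
Looking for: long (ll) and black (B_)
P(long) = 1/4, P(black) = 3/4
P(both) = 1/4 × 3/4 = 3/16
Expected count = 3/16 × 1456 = 273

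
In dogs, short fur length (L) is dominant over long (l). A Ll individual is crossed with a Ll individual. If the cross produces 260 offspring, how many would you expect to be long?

Punnett square for Ll × Ll:
Offspring genotypes: 1 LL, 2 Ll, 1 ll
short: 3, long: 1
long: 1 out of 4 → fraction 1/4
Expected count = 1/4 × 260 = 65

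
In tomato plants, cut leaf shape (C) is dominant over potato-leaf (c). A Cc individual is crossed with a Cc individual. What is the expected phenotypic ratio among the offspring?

Punnett square for Cc × Cc:
Offspring genotypes: 1 CC, 2 Cc, 1 cc
cut: 3, potato-leaf: 1
Ratio: 3:1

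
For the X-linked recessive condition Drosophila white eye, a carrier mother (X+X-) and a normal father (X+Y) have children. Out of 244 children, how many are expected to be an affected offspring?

Cross: X+X- × X+Y
Offspring: 1 X+X+, 1 X+Y, 1 X+X-, 1 X-Y
Probability of an affected offspring: 1/4
Expected count = 1/4 × 244 = 61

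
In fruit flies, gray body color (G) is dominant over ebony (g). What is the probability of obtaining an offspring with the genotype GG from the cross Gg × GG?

Punnett square for Gg × GG:
Offspring genotypes: 2 GG, 2 Gg
Total offspring: 4
Count with target: 2
Probability: 2/4 = 1/2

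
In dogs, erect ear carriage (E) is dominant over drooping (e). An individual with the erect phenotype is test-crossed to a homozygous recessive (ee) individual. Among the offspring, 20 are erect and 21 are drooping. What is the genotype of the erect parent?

Test cross: ? × ee
Offspring: 20 erect, 21 drooping — approximately 1:1.
A 1:1 ratio in a test cross indicates the unknown parent is heterozygous (Ee).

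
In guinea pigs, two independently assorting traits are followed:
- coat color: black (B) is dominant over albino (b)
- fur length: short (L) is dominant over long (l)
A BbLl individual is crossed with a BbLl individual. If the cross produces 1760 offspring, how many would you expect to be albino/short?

Dihybrid cross BbLl × BbLl — consider each gene separately:
coat color: Bb × Bb → 1 BB, 2 Bb, 1 bb → 3 B_ : 1 bb (out of 4)
fur length: Ll × Ll → 1 LL, 2 Ll, 1 ll → 3 L_ : 1 ll (out of 4)
Combine (counts out of 4 × 4 = 16): black/short (B_L_) = 3×3 = 9; black/long (B_ll) = 3×1 = 3; albino/short (bbL_) = 1×3 = 3; albino/long (bbll) = 1×1 = 1
Phenotype counts (out of 16): 9 black/short, 3 black/long, 3 albino/short, 1 albino/long
albino/short: 3 out of 16 → fraction 3/16
Expected count = 3/16 × 1760 = 330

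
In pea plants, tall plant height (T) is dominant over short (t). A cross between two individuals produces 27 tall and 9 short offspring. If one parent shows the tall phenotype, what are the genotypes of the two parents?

Observed offspring: 27 tall, 9 short
The observed ratio simplifies to 3:1. Short (tt) offspring appear, so each parent must contribute one t allele. The parent stated to show tall carries T, so it is Tt. The other parent is then either Tt or tt: Tt × tt would give a 1:1 split, whereas Tt × Tt gives 3:1 — matching the data. So both parents are heterozygous (Tt × Tt).
Parent genotypes: Tt × Tt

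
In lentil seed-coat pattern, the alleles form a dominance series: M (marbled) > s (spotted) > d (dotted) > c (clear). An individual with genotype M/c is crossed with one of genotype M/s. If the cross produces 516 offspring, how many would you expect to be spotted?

Cross: M/c × M/s
Allele dominance: M > s > d > c
Offspring genotypes: 1 M/M, 1 M/s, 1 M/c, 1 s/c
Phenotype counts: 3 marbled, 1 spotted
spotted: 1 out of 4 → fraction 1/4
Expected count = 1/4 × 516 = 129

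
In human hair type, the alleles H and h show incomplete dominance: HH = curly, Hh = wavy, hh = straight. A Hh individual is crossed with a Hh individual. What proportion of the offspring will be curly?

Punnett square for Hh × Hh:
Offspring genotypes: 1 HH, 2 Hh, 1 hh
Phenotype counts: 1 curly, 2 wavy, 1 straight
curly: 1 out of 4
Probability: 1/4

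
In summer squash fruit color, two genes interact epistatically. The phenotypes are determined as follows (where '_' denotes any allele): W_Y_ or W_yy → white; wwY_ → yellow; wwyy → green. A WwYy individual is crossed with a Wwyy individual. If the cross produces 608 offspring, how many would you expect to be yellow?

Cross: WwYy × Wwyy — consider each gene separately:
W gene: Ww × Ww → 1 WW, 2 Ww, 1 ww → 3 W_ : 1 ww (out of 4)
Y gene: Yy × yy → 2 Yy, 2 yy → 2 Y_ : 2 yy (out of 4)
Genotype classes (out of 4 × 4 = 16): W_Y_ = 3×2 = 6; W_yy = 3×2 = 6; wwY_ = 1×2 = 2; wwyy = 1×2 = 2
Apply the phenotype rules: W_Y_ (6) + W_yy (6) → white; wwY_ (2) → yellow; wwyy (2) → green
Phenotype counts (out of 16): 12 white, 2 yellow, 2 green
yellow: 2 out of 16 → fraction 1/8
Expected count = 1/8 × 608 = 76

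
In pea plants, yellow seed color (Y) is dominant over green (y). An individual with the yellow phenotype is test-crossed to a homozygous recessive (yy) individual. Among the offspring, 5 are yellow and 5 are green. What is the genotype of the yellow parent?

Test cross: ? × yy
Offspring: 5 yellow, 5 green — approximately 1:1.
A 1:1 ratio in a test cross indicates the unknown parent is heterozygous (Yy).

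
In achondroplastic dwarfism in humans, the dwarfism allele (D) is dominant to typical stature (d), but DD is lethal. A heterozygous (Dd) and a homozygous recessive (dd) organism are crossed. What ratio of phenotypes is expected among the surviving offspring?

Cross: Dd × dd
Punnett square offspring (before lethality): 2 Dd, 2 dd
No DD offspring are produced in this cross.
Ratio: 1 achondroplastic dwarf : 1 typical stature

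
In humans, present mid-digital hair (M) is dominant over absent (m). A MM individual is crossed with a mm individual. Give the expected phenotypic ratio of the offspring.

Punnett square for MM × mm:
Offspring genotypes: 4 Mm
present: 4, absent: 0
Ratio: all present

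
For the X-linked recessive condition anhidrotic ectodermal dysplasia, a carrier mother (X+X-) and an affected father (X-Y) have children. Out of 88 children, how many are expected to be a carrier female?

Cross: X+X- × X-Y
Offspring: 1 X+X-, 1 X+Y, 1 X-X-, 1 X-Y
Probability of a carrier female: 1/4
Expected count = 1/4 × 88 = 22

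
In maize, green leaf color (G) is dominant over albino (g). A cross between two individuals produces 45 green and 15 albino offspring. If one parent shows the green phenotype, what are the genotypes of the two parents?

Observed offspring: 45 green, 15 albino
The observed ratio simplifies to 3:1. Albino (gg) offspring appear, so each parent must contribute one g allele. The parent stated to show green carries G, so it is Gg. The other parent is then either Gg or gg: Gg × gg would give a 1:1 split, whereas Gg × Gg gives 3:1 — matching the data. So both parents are heterozygous (Gg × Gg).
Parent genotypes: Gg × Gg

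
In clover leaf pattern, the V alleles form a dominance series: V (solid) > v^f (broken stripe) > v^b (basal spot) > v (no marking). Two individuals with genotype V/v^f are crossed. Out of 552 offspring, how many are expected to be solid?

Cross: V/v^f × V/v^f
Allele dominance: V > v^f > v^b > v
Offspring genotypes: 1 V/V, 2 V/v^f, 1 v^f/v^f
Phenotype counts: 3 solid, 1 broken stripe
solid: 3 out of 4 → fraction 3/4
Expected count = 3/4 × 552 = 414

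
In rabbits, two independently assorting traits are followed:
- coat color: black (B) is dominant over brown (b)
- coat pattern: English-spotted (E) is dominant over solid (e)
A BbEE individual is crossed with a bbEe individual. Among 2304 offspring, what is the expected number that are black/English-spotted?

Dihybrid cross BbEE × bbEe — consider each gene separately:
coat color: Bb × bb → 2 Bb, 2 bb → 2 B_ : 2 bb (out of 4)
coat pattern: EE × Ee → 2 EE, 2 Ee → 4 E_ (out of 4)
Combine (counts out of 4 × 4 = 16): black/English-spotted (B_E_) = 2×4 = 8; brown/English-spotted (bbE_) = 2×4 = 8
Phenotype counts (out of 16): 8 black/English-spotted, 8 brown/English-spotted
black/English-spotted: 8 out of 16 → fraction 1/2
Expected count = 1/2 × 2304 = 1152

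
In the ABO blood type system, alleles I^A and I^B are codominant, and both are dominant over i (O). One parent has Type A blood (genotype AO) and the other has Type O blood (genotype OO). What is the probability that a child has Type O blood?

Cross: AO × OO
Possible offspring genotypes: 2 AO, 2 OO
Blood type counts: 2 Type A, 2 Type O
Probability of Type O: 2/4 = 1/2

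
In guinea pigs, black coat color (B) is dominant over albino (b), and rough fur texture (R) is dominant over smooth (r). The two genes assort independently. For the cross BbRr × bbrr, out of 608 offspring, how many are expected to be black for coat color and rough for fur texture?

Dihybrid cross BbRr × bbrr — consider each gene separately:
coat color: Bb × bb → 2 Bb, 2 bb → 2 B_ : 2 bb (out of 4)
fur texture: Rr × rr → 2 Rr, 2 rr → 2 R_ : 2 rr (out of 4)
Looking for: black (B_) and rough (R_)
P(black) = 2/4, P(rough) = 2/4
P(both) = 2/4 × 2/4 = 4/16 = 1/4
Expected count = 1/4 × 608 = 152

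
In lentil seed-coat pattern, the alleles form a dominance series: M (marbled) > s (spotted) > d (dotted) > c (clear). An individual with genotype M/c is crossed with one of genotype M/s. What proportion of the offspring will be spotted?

Cross: M/c × M/s
Allele dominance: M > s > d > c
Offspring genotypes: 1 M/M, 1 M/s, 1 M/c, 1 s/c
Phenotype counts: 3 marbled, 1 spotted
spotted: 1 out of 4
Probability: 1/4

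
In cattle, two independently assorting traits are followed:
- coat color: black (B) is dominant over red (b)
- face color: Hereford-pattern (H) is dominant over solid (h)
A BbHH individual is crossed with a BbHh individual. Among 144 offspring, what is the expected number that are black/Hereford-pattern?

Dihybrid cross BbHH × BbHh — consider each gene separately:
coat color: Bb × Bb → 1 BB, 2 Bb, 1 bb → 3 B_ : 1 bb (out of 4)
face color: HH × Hh → 2 HH, 2 Hh → 4 H_ (out of 4)
Combine (counts out of 4 × 4 = 16): black/Hereford-pattern (B_H_) = 3×4 = 12; red/Hereford-pattern (bbH_) = 1×4 = 4
Phenotype counts (out of 16): 12 black/Hereford-pattern, 4 red/Hereford-pattern
black/Hereford-pattern: 12 out of 16 → fraction 3/4
Expected count = 3/4 × 144 = 108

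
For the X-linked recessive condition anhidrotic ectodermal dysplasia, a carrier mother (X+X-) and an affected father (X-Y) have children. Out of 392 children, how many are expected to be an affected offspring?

Cross: X+X- × X-Y
Offspring: 1 X+X-, 1 X+Y, 1 X-X-, 1 X-Y
Probability of an affected offspring: 2/4 = 1/2
Expected count = 1/2 × 392 = 196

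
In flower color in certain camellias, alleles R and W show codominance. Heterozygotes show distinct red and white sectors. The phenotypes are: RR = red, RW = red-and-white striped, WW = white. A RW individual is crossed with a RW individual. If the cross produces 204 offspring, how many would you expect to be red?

Punnett square for RW × RW:
Offspring genotypes: 1 RR, 2 RW, 1 WW
Phenotype counts: 1 red, 2 red-and-white striped, 1 white
red: 1 out of 4 → fraction 1/4
Expected count = 1/4 × 204 = 51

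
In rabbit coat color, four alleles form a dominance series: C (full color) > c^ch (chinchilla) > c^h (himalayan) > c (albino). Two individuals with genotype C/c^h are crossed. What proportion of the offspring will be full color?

Cross: C/c^h × C/c^h
Allele dominance: C > c^ch > c^h > c
Offspring genotypes: 1 C/C, 2 C/c^h, 1 c^h/c^h
Phenotype counts: 3 full color, 1 himalayan
full color: 3 out of 4
Probability: 3/4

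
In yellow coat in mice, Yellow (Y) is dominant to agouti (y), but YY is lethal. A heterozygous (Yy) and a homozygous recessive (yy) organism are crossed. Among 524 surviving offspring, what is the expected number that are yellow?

Cross: Yy × yy
Punnett square offspring (before lethality): 2 Yy, 2 yy
No YY offspring are produced in this cross.
yellow: 2 out of 4 → fraction 1/2
Expected count = 1/2 × 524 = 262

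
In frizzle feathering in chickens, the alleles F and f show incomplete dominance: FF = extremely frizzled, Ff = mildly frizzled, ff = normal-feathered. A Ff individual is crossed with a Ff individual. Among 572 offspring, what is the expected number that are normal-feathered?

Punnett square for Ff × Ff:
Offspring genotypes: 1 FF, 2 Ff, 1 ff
Phenotype counts: 1 extremely frizzled, 2 mildly frizzled, 1 normal-feathered
normal-feathered: 1 out of 4 → fraction 1/4
Expected count = 1/4 × 572 = 143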